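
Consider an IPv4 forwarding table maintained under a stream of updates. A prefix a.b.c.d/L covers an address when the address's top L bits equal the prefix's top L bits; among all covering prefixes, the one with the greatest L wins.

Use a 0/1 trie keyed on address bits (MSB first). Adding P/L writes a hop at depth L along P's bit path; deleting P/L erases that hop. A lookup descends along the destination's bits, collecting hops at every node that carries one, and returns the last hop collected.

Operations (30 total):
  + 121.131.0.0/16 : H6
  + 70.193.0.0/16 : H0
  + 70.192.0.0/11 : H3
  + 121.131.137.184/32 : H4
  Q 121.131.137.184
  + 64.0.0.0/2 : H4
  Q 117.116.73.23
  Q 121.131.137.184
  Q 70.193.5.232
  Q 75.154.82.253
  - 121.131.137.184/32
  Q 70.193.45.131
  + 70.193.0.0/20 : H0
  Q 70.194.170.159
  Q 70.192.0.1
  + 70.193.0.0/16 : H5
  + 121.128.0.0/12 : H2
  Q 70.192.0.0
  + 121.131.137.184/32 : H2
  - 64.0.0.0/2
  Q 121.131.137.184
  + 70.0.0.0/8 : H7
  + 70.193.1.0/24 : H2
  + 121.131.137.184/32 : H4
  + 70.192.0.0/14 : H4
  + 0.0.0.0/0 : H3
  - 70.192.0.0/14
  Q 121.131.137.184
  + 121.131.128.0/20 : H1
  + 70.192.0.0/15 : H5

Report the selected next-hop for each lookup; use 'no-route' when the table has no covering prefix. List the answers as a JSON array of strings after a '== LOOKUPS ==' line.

Trace:
  add 121.131.0.0/16 -> H6 at depth 16
  add 70.193.0.0/16 -> H0 at depth 16
  add 70.192.0.0/11 -> H3 at depth 11
  add 121.131.137.184/32 -> H4 at depth 32
  ? 121.131.137.184  path d0:-→d1:-→d2:-→d3:-→d4:-→d5:-→d6:-→d7:-→d8:-→d9:-→d10:-→d11:-→d12:-→d13:-→d14:-→d15:-→d16:H6→d17:-→d18:-→d19:-→d20:-→d21:-→d22:-→d23:-→d24:-→d25:-→d26:-→d27:-→d28:-→d29:-→d30:-→d31:-→d32:H4  best=H4
  add 64.0.0.0/2 -> H4 at depth 2
  ? 117.116.73.23  path d0:-→d1:-→d2:H4→d3:-→d4:-  best=H4
  ? 121.131.137.184  path d0:-→d1:-→d2:H4→d3:-→d4:-→d5:-→d6:-→d7:-→d8:-→d9:-→d10:-→d11:-→d12:-→d13:-→d14:-→d15:-→d16:H6→d17:-→d18:-→d19:-→d20:-→d21:-→d22:-→d23:-→d24:-→d25:-→d26:-→d27:-→d28:-→d29:-→d30:-→d31:-→d32:H4  best=H4
  ? 70.193.5.232  path d0:-→d1:-→d2:H4→d3:-→d4:-→d5:-→d6:-→d7:-→d8:-→d9:-→d10:-→d11:H3→d12:-→d13:-→d14:-→d15:-→d16:H0  best=H0
  ? 75.154.82.253  path d0:-→d1:-→d2:H4→d3:-→d4:-  best=H4
  del 121.131.137.184/32 (clear depth 32)
  ? 70.193.45.131  path d0:-→d1:-→d2:H4→d3:-→d4:-→d5:-→d6:-→d7:-→d8:-→d9:-→d10:-→d11:H3→d12:-→d13:-→d14:-→d15:-→d16:H0  best=H0
  add 70.193.0.0/20 -> H0 at depth 20
  ? 70.194.170.159  path d0:-→d1:-→d2:H4→d3:-→d4:-→d5:-→d6:-→d7:-→d8:-→d9:-→d10:-→d11:H3→d12:-→d13:-→d14:-  best=H3
  ? 70.192.0.1  path d0:-→d1:-→d2:H4→d3:-→d4:-→d5:-→d6:-→d7:-→d8:-→d9:-→d10:-→d11:H3→d12:-→d13:-→d14:-→d15:-  best=H3
  add 70.193.0.0/16 -> H5 at depth 16
  add 121.128.0.0/12 -> H2 at depth 12
  ? 70.192.0.0  path d0:-→d1:-→d2:H4→d3:-→d4:-→d5:-→d6:-→d7:-→d8:-→d9:-→d10:-→d11:H3→d12:-→d13:-→d14:-→d15:-  best=H3
  add 121.131.137.184/32 -> H2 at depth 32
  del 64.0.0.0/2 (clear depth 2)
  ? 121.131.137.184  path d0:-→d1:-→d2:-→d3:-→d4:-→d5:-→d6:-→d7:-→d8:-→d9:-→d10:-→d11:-→d12:H2→d13:-→d14:-→d15:-→d16:H6→d17:-→d18:-→d19:-→d20:-→d21:-→d22:-→d23:-→d24:-→d25:-→d26:-→d27:-→d28:-→d29:-→d30:-→d31:-→d32:H2  best=H2
  add 70.0.0.0/8 -> H7 at depth 8
  add 70.193.1.0/24 -> H2 at depth 24
  add 121.131.137.184/32 -> H4 at depth 32
  add 70.192.0.0/14 -> H4 at depth 14
  add 0.0.0.0/0 -> H3 at depth 0
  del 70.192.0.0/14 (clear depth 14)
  ? 121.131.137.184  path d0:H3→d1:-→d2:-→d3:-→d4:-→d5:-→d6:-→d7:-→d8:-→d9:-→d10:-→d11:-→d12:H2→d13:-→d14:-→d15:-→d16:H6→d17:-→d18:-→d19:-→d20:-→d21:-→d22:-→d23:-→d24:-→d25:-→d26:-→d27:-→d28:-→d29:-→d30:-→d31:-→d32:H4  best=H4
  add 121.131.128.0/20 -> H1 at depth 20
  add 70.192.0.0/15 -> H5 at depth 15

== LOOKUPS ==
["H4","H4","H4","H0","H4","H0","H3","H3","H3","H2","H4"]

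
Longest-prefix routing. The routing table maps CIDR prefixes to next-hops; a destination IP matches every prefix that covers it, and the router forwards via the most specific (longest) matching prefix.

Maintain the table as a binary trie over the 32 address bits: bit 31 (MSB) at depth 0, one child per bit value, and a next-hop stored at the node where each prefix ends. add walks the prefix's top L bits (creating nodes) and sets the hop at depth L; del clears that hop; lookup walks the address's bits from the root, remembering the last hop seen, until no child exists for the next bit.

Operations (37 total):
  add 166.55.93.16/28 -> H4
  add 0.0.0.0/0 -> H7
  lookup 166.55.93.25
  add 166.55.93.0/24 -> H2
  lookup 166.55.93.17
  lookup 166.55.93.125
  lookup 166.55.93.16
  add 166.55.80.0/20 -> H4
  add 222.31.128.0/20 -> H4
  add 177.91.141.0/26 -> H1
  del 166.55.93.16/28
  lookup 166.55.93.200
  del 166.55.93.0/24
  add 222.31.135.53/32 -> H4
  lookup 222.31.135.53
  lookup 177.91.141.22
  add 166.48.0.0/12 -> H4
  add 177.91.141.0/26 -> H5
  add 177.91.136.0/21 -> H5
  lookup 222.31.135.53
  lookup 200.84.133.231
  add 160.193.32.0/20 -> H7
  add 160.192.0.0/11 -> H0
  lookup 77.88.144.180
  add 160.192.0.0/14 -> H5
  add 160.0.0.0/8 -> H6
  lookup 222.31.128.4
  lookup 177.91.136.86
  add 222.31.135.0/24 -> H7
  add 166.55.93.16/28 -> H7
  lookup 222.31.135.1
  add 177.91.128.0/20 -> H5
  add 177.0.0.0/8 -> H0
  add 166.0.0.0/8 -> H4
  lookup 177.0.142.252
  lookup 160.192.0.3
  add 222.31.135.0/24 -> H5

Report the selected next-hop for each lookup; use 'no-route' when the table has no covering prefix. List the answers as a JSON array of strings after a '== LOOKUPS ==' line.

Apply in order:
  add 166.55.93.16/28 -> H4 at depth 28
  add 0.0.0.0/0 -> H7 at depth 0
  lookup 166.55.93.25: bits 1010011000110111010111010001 walk d0:H7→d1:-→d2:-→d3:-→d4:-→d5:-→d6:-→d7:-→d8:-→d9:-→d10:-→d11:-→d12:-→d13:-→d14:-→d15:-→d16:-→d17:-→d18:-→d19:-→d20:-→d21:-→d22:-→d23:-→d24:-→d25:-→d26:-→d27:-→d28:H4 -> H4
  add 166.55.93.0/24 -> H2 at depth 24
  lookup 166.55.93.17: bits 1010011000110111010111010001 walk d0:H7→d1:-→d2:-→d3:-→d4:-→d5:-→d6:-→d7:-→d8:-→d9:-→d10:-→d11:-→d12:-→d13:-→d14:-→d15:-→d16:-→d17:-→d18:-→d19:-→d20:-→d21:-→d22:-→d23:-→d24:H2→d25:-→d26:-→d27:-→d28:H4 -> H4
  lookup 166.55.93.125: bits 1010011000110111010111010 walk d0:H7→d1:-→d2:-→d3:-→d4:-→d5:-→d6:-→d7:-→d8:-→d9:-→d10:-→d11:-→d12:-→d13:-→d14:-→d15:-→d16:-→d17:-→d18:-→d19:-→d20:-→d21:-→d22:-→d23:-→d24:H2→d25:- -> H2
  lookup 166.55.93.16: bits 1010011000110111010111010001 walk d0:H7→d1:-→d2:-→d3:-→d4:-→d5:-→d6:-→d7:-→d8:-→d9:-→d10:-→d11:-→d12:-→d13:-→d14:-→d15:-→d16:-→d17:-→d18:-→d19:-→d20:-→d21:-→d22:-→d23:-→d24:H2→d25:-→d26:-→d27:-→d28:H4 -> H4
  add 166.55.80.0/20 -> H4 at depth 20
  add 222.31.128.0/20 -> H4 at depth 20
  add 177.91.141.0/26 -> H1 at depth 26
  del 166.55.93.16/28 (clear depth 28)
  lookup 166.55.93.200: bits 101001100011011101011101 walk d0:H7→d1:-→d2:-→d3:-→d4:-→d5:-→d6:-→d7:-→d8:-→d9:-→d10:-→d11:-→d12:-→d13:-→d14:-→d15:-→d16:-→d17:-→d18:-→d19:-→d20:H4→d21:-→d22:-→d23:-→d24:H2 -> H2
  del 166.55.93.0/24 (clear depth 24)
  add 222.31.135.53/32 -> H4 at depth 32
  lookup 222.31.135.53: bits 11011110000111111000011100110101 walk d0:H7→d1:-→d2:-→d3:-→d4:-→d5:-→d6:-→d7:-→d8:-→d9:-→d10:-→d11:-→d12:-→d13:-→d14:-→d15:-→d16:-→d17:-→d18:-→d19:-→d20:H4→d21:-→d22:-→d23:-→d24:-→d25:-→d26:-→d27:-→d28:-→d29:-→d30:-→d31:-→d32:H4 -> H4
  lookup 177.91.141.22: bits 10110001010110111000110100 walk d0:H7→d1:-→d2:-→d3:-→d4:-→d5:-→d6:-→d7:-→d8:-→d9:-→d10:-→d11:-→d12:-→d13:-→d14:-→d15:-→d16:-→d17:-→d18:-→d19:-→d20:-→d21:-→d22:-→d23:-→d24:-→d25:-→d26:H1 -> H1
  add 166.48.0.0/12 -> H4 at depth 12
  add 177.91.141.0/26 -> H5 at depth 26
  add 177.91.136.0/21 -> H5 at depth 21
  lookup 222.31.135.53: bits 11011110000111111000011100110101 walk d0:H7→d1:-→d2:-→d3:-→d4:-→d5:-→d6:-→d7:-→d8:-→d9:-→d10:-→d11:-→d12:-→d13:-→d14:-→d15:-→d16:-→d17:-→d18:-→d19:-→d20:H4→d21:-→d22:-→d23:-→d24:-→d25:-→d26:-→d27:-→d28:-→d29:-→d30:-→d31:-→d32:H4 -> H4
  lookup 200.84.133.231: bits 110 walk d0:H7→d1:-→d2:-→d3:- -> H7
  add 160.193.32.0/20 -> H7 at depth 20
  add 160.192.0.0/11 -> H0 at depth 11
  lookup 77.88.144.180: bits ε walk d0:H7 -> H7
  add 160.192.0.0/14 -> H5 at depth 14
  add 160.0.0.0/8 -> H6 at depth 8
  lookup 222.31.128.4: bits 110111100001111110000 walk d0:H7→d1:-→d2:-→d3:-→d4:-→d5:-→d6:-→d7:-→d8:-→d9:-→d10:-→d11:-→d12:-→d13:-→d14:-→d15:-→d16:-→d17:-→d18:-→d19:-→d20:H4→d21:- -> H4
  lookup 177.91.136.86: bits 101100010101101110001 walk d0:H7→d1:-→d2:-→d3:-→d4:-→d5:-→d6:-→d7:-→d8:-→d9:-→d10:-→d11:-→d12:-→d13:-→d14:-→d15:-→d16:-→d17:-→d18:-→d19:-→d20:-→d21:H5 -> H5
  add 222.31.135.0/24 -> H7 at depth 24
  add 166.55.93.16/28 -> H7 at depth 28
  lookup 222.31.135.1: bits 11011110000111111000011100 walk d0:H7→d1:-→d2:-→d3:-→d4:-→d5:-→d6:-→d7:-→d8:-→d9:-→d10:-→d11:-→d12:-→d13:-→d14:-→d15:-→d16:-→d17:-→d18:-→d19:-→d20:H4→d21:-→d22:-→d23:-→d24:H7→d25:-→d26:- -> H7
  add 177.91.128.0/20 -> H5 at depth 20
  add 177.0.0.0/8 -> H0 at depth 8
  add 166.0.0.0/8 -> H4 at depth 8
  lookup 177.0.142.252: bits 101100010 walk d0:H7→d1:-→d2:-→d3:-→d4:-→d5:-→d6:-→d7:-→d8:H0→d9:- -> H0
  lookup 160.192.0.3: bits 101000001100000 walk d0:H7→d1:-→d2:-→d3:-→d4:-→d5:-→d6:-→d7:-→d8:H6→d9:-→d10:-→d11:H0→d12:-→d13:-→d14:H5→d15:- -> H5
  add 222.31.135.0/24 -> H5 at depth 24

== LOOKUPS ==
["H4","H4","H2","H4","H2","H4","H1","H4","H7","H7","H4","H5","H7","H0","H5"]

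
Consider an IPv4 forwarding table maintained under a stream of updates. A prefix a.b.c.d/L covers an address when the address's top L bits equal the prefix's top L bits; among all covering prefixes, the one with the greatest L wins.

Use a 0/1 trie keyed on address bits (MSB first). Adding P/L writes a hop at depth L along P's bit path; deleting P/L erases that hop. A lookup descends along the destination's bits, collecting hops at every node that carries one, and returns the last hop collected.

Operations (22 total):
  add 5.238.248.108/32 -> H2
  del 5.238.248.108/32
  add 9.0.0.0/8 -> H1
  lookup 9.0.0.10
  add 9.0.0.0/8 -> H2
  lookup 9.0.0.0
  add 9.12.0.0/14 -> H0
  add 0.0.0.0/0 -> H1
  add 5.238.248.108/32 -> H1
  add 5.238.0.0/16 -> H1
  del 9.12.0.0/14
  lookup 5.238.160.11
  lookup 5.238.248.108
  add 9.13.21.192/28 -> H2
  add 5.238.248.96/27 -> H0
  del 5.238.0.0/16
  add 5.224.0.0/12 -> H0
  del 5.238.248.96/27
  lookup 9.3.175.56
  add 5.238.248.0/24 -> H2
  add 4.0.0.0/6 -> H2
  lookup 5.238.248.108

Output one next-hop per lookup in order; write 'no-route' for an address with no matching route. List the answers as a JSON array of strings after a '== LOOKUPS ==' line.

Process each operation:
  + 5.238.248.108/32 (H2) depth=32
  del 5.238.248.108/32 (clear depth 32)
  + 9.0.0.0/8 (H1) depth=8
  ? 9.0.0.10  path d0:-→d1:-→d2:-→d3:-→d4:-→d5:-→d6:-→d7:-→d8:H1  best=H1
  + 9.0.0.0/8 (H2) depth=8
  ? 9.0.0.0  path d0:-→d1:-→d2:-→d3:-→d4:-→d5:-→d6:-→d7:-→d8:H2  best=H2
  + 9.12.0.0/14 (H0) depth=14
  + 0.0.0.0/0 (H1) depth=0
  + 5.238.248.108/32 (H1) depth=32
  + 5.238.0.0/16 (H1) depth=16
  del 9.12.0.0/14 (clear depth 14)
  ? 5.238.160.11  path d0:H1→d1:-→d2:-→d3:-→d4:-→d5:-→d6:-→d7:-→d8:-→d9:-→d10:-→d11:-→d12:-→d13:-→d14:-→d15:-→d16:H1→d17:-  best=H1
  ? 5.238.248.108  path d0:H1→d1:-→d2:-→d3:-→d4:-→d5:-→d6:-→d7:-→d8:-→d9:-→d10:-→d11:-→d12:-→d13:-→d14:-→d15:-→d16:H1→d17:-→d18:-→d19:-→d20:-→d21:-→d22:-→d23:-→d24:-→d25:-→d26:-→d27:-→d28:-→d29:-→d30:-→d31:-→d32:H1  best=H1
  + 9.13.21.192/28 (H2) depth=28
  + 5.238.248.96/27 (H0) depth=27
  del 5.238.0.0/16 (clear depth 16)
  + 5.224.0.0/12 (H0) depth=12
  del 5.238.248.96/27 (clear depth 27)
  ? 9.3.175.56  path d0:H1→d1:-→d2:-→d3:-→d4:-→d5:-→d6:-→d7:-→d8:H2→d9:-→d10:-→d11:-→d12:-  best=H2
  + 5.238.248.0/24 (H2) depth=24
  + 4.0.0.0/6 (H2) depth=6
  ? 5.238.248.108  path d0:H1→d1:-→d2:-→d3:-→d4:-→d5:-→d6:H2→d7:-→d8:-→d9:-→d10:-→d11:-→d12:H0→d13:-→d14:-→d15:-→d16:-→d17:-→d18:-→d19:-→d20:-→d21:-→d22:-→d23:-→d24:H2→d25:-→d26:-→d27:-→d28:-→d29:-→d30:-→d31:-→d32:H1  best=H1

== LOOKUPS ==
["H1","H2","H1","H1","H2","H1"]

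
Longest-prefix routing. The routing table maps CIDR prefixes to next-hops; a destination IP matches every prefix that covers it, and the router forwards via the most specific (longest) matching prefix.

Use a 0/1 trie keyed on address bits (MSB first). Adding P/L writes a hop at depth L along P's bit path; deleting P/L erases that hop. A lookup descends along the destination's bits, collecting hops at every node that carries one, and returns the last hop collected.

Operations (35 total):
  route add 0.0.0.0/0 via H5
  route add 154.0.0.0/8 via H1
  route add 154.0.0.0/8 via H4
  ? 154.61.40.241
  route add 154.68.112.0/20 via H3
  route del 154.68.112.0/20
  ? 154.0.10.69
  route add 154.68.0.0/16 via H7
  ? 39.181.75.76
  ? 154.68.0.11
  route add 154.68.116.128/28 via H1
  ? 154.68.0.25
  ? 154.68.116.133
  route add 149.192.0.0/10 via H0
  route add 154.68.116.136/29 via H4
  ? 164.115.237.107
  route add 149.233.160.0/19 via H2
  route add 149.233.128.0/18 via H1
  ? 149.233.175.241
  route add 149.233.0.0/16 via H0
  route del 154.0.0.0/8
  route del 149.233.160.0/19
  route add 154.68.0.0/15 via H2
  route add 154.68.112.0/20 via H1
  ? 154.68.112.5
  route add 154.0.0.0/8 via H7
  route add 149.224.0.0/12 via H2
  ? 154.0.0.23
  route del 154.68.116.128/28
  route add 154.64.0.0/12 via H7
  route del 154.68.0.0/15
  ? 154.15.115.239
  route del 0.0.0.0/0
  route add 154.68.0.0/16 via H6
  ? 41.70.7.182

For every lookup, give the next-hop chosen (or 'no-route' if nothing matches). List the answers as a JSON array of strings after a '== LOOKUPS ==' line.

Apply in order:
  + 0.0.0.0/0 (H5) depth=0
  + 154.0.0.0/8 (H1) depth=8
  + 154.0.0.0/8 (H4) depth=8
  lookup 154.61.40.241: bits 10011010 walk d0:H5→d1:-→d2:-→d3:-→d4:-→d5:-→d6:-→d7:-→d8:H4 -> H4
  + 154.68.112.0/20 (H3) depth=20
  - 154.68.112.0/20 clear@20
  lookup 154.0.10.69: bits 100110100 walk d0:H5→d1:-→d2:-→d3:-→d4:-→d5:-→d6:-→d7:-→d8:H4→d9:- -> H4
  + 154.68.0.0/16 (H7) depth=16
  lookup 39.181.75.76: bits ε walk d0:H5 -> H5
  lookup 154.68.0.11: bits 10011010010001000 walk d0:H5→d1:-→d2:-→d3:-→d4:-→d5:-→d6:-→d7:-→d8:H4→d9:-→d10:-→d11:-→d12:-→d13:-→d14:-→d15:-→d16:H7→d17:- -> H7
  + 154.68.116.128/28 (H1) depth=28
  lookup 154.68.0.25: bits 10011010010001000 walk d0:H5→d1:-→d2:-→d3:-→d4:-→d5:-→d6:-→d7:-→d8:H4→d9:-→d10:-→d11:-→d12:-→d13:-→d14:-→d15:-→d16:H7→d17:- -> H7
  lookup 154.68.116.133: bits 1001101001000100011101001000 walk d0:H5→d1:-→d2:-→d3:-→d4:-→d5:-→d6:-→d7:-→d8:H4→d9:-→d10:-→d11:-→d12:-→d13:-→d14:-→d15:-→d16:H7→d17:-→d18:-→d19:-→d20:-→d21:-→d22:-→d23:-→d24:-→d25:-→d26:-→d27:-→d28:H1 -> H1
  + 149.192.0.0/10 (H0) depth=10
  + 154.68.116.136/29 (H4) depth=29
  lookup 164.115.237.107: bits 10 walk d0:H5→d1:-→d2:- -> H5
  + 149.233.160.0/19 (H2) depth=19
  + 149.233.128.0/18 (H1) depth=18
  lookup 149.233.175.241: bits 1001010111101001101 walk d0:H5→d1:-→d2:-→d3:-→d4:-→d5:-→d6:-→d7:-→d8:-→d9:-→d10:H0→d11:-→d12:-→d13:-→d14:-→d15:-→d16:-→d17:-→d18:H1→d19:H2 -> H2
  + 149.233.0.0/16 (H0) depth=16
  - 154.0.0.0/8 clear@8
  - 149.233.160.0/19 clear@19
  + 154.68.0.0/15 (H2) depth=15
  + 154.68.112.0/20 (H1) depth=20
  lookup 154.68.112.5: bits 100110100100010001110 walk d0:H5→d1:-→d2:-→d3:-→d4:-→d5:-→d6:-→d7:-→d8:-→d9:-→d10:-→d11:-→d12:-→d13:-→d14:-→d15:H2→d16:H7→d17:-→d18:-→d19:-→d20:H1→d21:- -> H1
  + 154.0.0.0/8 (H7) depth=8
  + 149.224.0.0/12 (H2) depth=12
  lookup 154.0.0.23: bits 100110100 walk d0:H5→d1:-→d2:-→d3:-→d4:-→d5:-→d6:-→d7:-→d8:H7→d9:- -> H7
  - 154.68.116.128/28 clear@28
  + 154.64.0.0/12 (H7) depth=12
  - 154.68.0.0/15 clear@15
  lookup 154.15.115.239: bits 100110100 walk d0:H5→d1:-→d2:-→d3:-→d4:-→d5:-→d6:-→d7:-→d8:H7→d9:- -> H7
  - 0.0.0.0/0 clear@0
  + 154.68.0.0/16 (H6) depth=16
  lookup 41.70.7.182: bits ε walk d0:- -> no-route

== LOOKUPS ==
["H4","H4","H5","H7","H7","H1","H5","H2","H1","H7","H7","no-route"]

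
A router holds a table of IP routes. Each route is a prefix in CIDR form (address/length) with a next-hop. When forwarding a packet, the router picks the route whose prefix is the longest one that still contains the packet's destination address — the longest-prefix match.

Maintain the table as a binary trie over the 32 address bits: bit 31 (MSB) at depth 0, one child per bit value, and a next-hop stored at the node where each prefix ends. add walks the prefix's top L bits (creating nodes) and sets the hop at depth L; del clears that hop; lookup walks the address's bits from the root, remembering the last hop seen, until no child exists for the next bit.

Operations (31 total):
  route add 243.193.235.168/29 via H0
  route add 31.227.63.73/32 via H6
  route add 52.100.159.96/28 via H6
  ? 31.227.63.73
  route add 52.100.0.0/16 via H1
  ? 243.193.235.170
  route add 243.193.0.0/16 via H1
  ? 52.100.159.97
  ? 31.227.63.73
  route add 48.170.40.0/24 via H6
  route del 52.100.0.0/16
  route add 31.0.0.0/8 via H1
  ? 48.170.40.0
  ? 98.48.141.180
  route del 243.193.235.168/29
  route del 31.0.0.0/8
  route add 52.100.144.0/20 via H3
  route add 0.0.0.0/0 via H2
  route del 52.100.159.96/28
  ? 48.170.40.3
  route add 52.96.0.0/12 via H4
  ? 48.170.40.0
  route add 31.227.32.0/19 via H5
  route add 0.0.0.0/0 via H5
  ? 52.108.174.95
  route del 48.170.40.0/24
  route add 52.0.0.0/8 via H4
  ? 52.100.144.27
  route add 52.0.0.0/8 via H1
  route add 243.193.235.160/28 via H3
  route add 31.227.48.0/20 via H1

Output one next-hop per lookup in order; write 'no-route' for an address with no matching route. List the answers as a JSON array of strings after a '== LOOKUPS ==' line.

Trace:
  add 243.193.235.168/29 -> H0 at depth 29
  add 31.227.63.73/32 -> H6 at depth 32
  add 52.100.159.96/28 -> H6 at depth 28
  Q 31.227.63.73: descend 00011111111000110011111101001001 ; hops seen [H6] ; pick H6
  add 52.100.0.0/16 -> H1 at depth 16
  Q 243.193.235.170: descend 11110011110000011110101110101 ; hops seen [H0] ; pick H0
  add 243.193.0.0/16 -> H1 at depth 16
  Q 52.100.159.97: descend 0011010001100100100111110110 ; hops seen [H1,H6] ; pick H6
  Q 31.227.63.73: descend 00011111111000110011111101001001 ; hops seen [H6] ; pick H6
  add 48.170.40.0/24 -> H6 at depth 24
  del 52.100.0.0/16 (clear depth 16)
  add 31.0.0.0/8 -> H1 at depth 8
  Q 48.170.40.0: descend 001100001010101000101000 ; hops seen [H6] ; pick H6
  Q 98.48.141.180: descend 0 ; hops seen [∅] ; pick no-route
  del 243.193.235.168/29 (clear depth 29)
  del 31.0.0.0/8 (clear depth 8)
  add 52.100.144.0/20 -> H3 at depth 20
  add 0.0.0.0/0 -> H2 at depth 0
  del 52.100.159.96/28 (clear depth 28)
  Q 48.170.40.3: descend 001100001010101000101000 ; hops seen [H2,H6] ; pick H6
  add 52.96.0.0/12 -> H4 at depth 12
  Q 48.170.40.0: descend 001100001010101000101000 ; hops seen [H2,H6] ; pick H6
  add 31.227.32.0/19 -> H5 at depth 19
  add 0.0.0.0/0 -> H5 at depth 0
  Q 52.108.174.95: descend 001101000110 ; hops seen [H5,H4] ; pick H4
  del 48.170.40.0/24 (clear depth 24)
  add 52.0.0.0/8 -> H4 at depth 8
  Q 52.100.144.27: descend 00110100011001001001 ; hops seen [H5,H4,H4,H3] ; pick H3
  add 52.0.0.0/8 -> H1 at depth 8
  add 243.193.235.160/28 -> H3 at depth 28
  add 31.227.48.0/20 -> H1 at depth 20

== LOOKUPS ==
["H6","H0","H6","H6","H6","no-route","H6","H6","H4","H3"]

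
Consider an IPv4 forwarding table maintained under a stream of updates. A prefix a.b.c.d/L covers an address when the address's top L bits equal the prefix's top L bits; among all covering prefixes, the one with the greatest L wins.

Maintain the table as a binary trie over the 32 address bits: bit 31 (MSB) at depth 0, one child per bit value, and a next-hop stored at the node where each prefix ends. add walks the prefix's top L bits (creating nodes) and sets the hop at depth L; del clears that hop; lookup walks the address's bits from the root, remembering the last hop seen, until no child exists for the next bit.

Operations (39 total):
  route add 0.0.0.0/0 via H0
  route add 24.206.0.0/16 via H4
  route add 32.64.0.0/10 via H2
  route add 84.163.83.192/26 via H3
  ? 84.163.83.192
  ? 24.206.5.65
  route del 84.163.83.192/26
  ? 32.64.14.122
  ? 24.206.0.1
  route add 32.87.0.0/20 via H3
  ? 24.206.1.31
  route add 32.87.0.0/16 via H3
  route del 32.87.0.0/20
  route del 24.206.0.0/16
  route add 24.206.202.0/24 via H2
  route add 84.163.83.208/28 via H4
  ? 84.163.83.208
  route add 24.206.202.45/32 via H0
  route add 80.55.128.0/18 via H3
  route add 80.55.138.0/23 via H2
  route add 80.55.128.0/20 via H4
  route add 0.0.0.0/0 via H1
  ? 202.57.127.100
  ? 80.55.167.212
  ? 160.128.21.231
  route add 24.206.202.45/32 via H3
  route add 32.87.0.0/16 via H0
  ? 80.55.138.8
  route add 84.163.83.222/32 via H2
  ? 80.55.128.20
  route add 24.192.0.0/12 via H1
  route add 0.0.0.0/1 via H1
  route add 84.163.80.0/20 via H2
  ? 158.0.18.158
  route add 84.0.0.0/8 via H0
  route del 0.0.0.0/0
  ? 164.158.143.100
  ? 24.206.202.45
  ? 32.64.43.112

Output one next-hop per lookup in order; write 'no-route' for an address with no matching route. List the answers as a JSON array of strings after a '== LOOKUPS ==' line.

Trace:
  + 0.0.0.0/0 (H0) depth=0
  + 24.206.0.0/16 (H4) depth=16
  + 32.64.0.0/10 (H2) depth=10
  + 84.163.83.192/26 (H3) depth=26
  lookup 84.163.83.192: bits 01010100101000110101001111 walk d0:H0→d1:-→d2:-→d3:-→d4:-→d5:-→d6:-→d7:-→d8:-→d9:-→d10:-→d11:-→d12:-→d13:-→d14:-→d15:-→d16:-→d17:-→d18:-→d19:-→d20:-→d21:-→d22:-→d23:-→d24:-→d25:-→d26:H3 -> H3
  lookup 24.206.5.65: bits 0001100011001110 walk d0:H0→d1:-→d2:-→d3:-→d4:-→d5:-→d6:-→d7:-→d8:-→d9:-→d10:-→d11:-→d12:-→d13:-→d14:-→d15:-→d16:H4 -> H4
  - 84.163.83.192/26 clear@26
  lookup 32.64.14.122: bits 0010000001 walk d0:H0→d1:-→d2:-→d3:-→d4:-→d5:-→d6:-→d7:-→d8:-→d9:-→d10:H2 -> H2
  lookup 24.206.0.1: bits 0001100011001110 walk d0:H0→d1:-→d2:-→d3:-→d4:-→d5:-→d6:-→d7:-→d8:-→d9:-→d10:-→d11:-→d12:-→d13:-→d14:-→d15:-→d16:H4 -> H4
  + 32.87.0.0/20 (H3) depth=20
  lookup 24.206.1.31: bits 0001100011001110 walk d0:H0→d1:-→d2:-→d3:-→d4:-→d5:-→d6:-→d7:-→d8:-→d9:-→d10:-→d11:-→d12:-→d13:-→d14:-→d15:-→d16:H4 -> H4
  + 32.87.0.0/16 (H3) depth=16
  - 32.87.0.0/20 clear@20
  - 24.206.0.0/16 clear@16
  + 24.206.202.0/24 (H2) depth=24
  + 84.163.83.208/28 (H4) depth=28
  lookup 84.163.83.208: bits 0101010010100011010100111101 walk d0:H0→d1:-→d2:-→d3:-→d4:-→d5:-→d6:-→d7:-→d8:-→d9:-→d10:-→d11:-→d12:-→d13:-→d14:-→d15:-→d16:-→d17:-→d18:-→d19:-→d20:-→d21:-→d22:-→d23:-→d24:-→d25:-→d26:-→d27:-→d28:H4 -> H4
  + 24.206.202.45/32 (H0) depth=32
  + 80.55.128.0/18 (H3) depth=18
  + 80.55.138.0/23 (H2) depth=23
  + 80.55.128.0/20 (H4) depth=20
  + 0.0.0.0/0 (H1) depth=0
  lookup 202.57.127.100: bits ε walk d0:H1 -> H1
  lookup 80.55.167.212: bits 010100000011011110 walk d0:H1→d1:-→d2:-→d3:-→d4:-→d5:-→d6:-→d7:-→d8:-→d9:-→d10:-→d11:-→d12:-→d13:-→d14:-→d15:-→d16:-→d17:-→d18:H3 -> H3
  lookup 160.128.21.231: bits ε walk d0:H1 -> H1
  + 24.206.202.45/32 (H3) depth=32
  + 32.87.0.0/16 (H0) depth=16
  lookup 80.55.138.8: bits 01010000001101111000101 walk d0:H1→d1:-→d2:-→d3:-→d4:-→d5:-→d6:-→d7:-→d8:-→d9:-→d10:-→d11:-→d12:-→d13:-→d14:-→d15:-→d16:-→d17:-→d18:H3→d19:-→d20:H4→d21:-→d22:-→d23:H2 -> H2
  + 84.163.83.222/32 (H2) depth=32
  lookup 80.55.128.20: bits 01010000001101111000 walk d0:H1→d1:-→d2:-→d3:-→d4:-→d5:-→d6:-→d7:-→d8:-→d9:-→d10:-→d11:-→d12:-→d13:-→d14:-→d15:-→d16:-→d17:-→d18:H3→d19:-→d20:H4 -> H4
  + 24.192.0.0/12 (H1) depth=12
  + 0.0.0.0/1 (H1) depth=1
  + 84.163.80.0/20 (H2) depth=20
  lookup 158.0.18.158: bits ε walk d0:H1 -> H1
  + 84.0.0.0/8 (H0) depth=8
  - 0.0.0.0/0 clear@0
  lookup 164.158.143.100: bits ε walk d0:- -> no-route
  lookup 24.206.202.45: bits 00011000110011101100101000101101 walk d0:-→d1:H1→d2:-→d3:-→d4:-→d5:-→d6:-→d7:-→d8:-→d9:-→d10:-→d11:-→d12:H1→d13:-→d14:-→d15:-→d16:-→d17:-→d18:-→d19:-→d20:-→d21:-→d22:-→d23:-→d24:H2→d25:-→d26:-→d27:-→d28:-→d29:-→d30:-→d31:-→d32:H3 -> H3
  lookup 32.64.43.112: bits 00100000010 walk d0:-→d1:H1→d2:-→d3:-→d4:-→d5:-→d6:-→d7:-→d8:-→d9:-→d10:H2→d11:- -> H2

== LOOKUPS ==
["H3","H4","H2","H4","H4","H4","H1","H3","H1","H2","H4","H1","no-route","H3","H2"]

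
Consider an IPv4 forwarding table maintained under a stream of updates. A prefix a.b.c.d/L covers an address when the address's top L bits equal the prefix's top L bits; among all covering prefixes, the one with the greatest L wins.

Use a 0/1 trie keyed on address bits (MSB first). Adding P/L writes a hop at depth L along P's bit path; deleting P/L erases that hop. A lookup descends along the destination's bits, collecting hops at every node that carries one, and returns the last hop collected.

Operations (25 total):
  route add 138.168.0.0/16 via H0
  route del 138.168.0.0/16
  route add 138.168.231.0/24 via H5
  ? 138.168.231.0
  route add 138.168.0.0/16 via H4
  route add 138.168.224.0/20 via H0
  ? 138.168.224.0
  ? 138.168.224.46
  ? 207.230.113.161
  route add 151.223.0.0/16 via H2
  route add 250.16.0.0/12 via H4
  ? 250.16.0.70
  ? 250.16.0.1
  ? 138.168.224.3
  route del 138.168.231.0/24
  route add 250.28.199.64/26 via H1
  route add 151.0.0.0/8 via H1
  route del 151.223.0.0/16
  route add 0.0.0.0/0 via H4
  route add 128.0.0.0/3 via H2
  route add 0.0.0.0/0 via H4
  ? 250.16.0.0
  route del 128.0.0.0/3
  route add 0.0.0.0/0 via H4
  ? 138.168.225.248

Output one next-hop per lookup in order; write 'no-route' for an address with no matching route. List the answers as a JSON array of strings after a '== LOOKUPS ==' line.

Process each operation:
  + 138.168.0.0/16 (H0) depth=16
  del 138.168.0.0/16 (clear depth 16)
  + 138.168.231.0/24 (H5) depth=24
  lookup 138.168.231.0: bits 100010101010100011100111 walk d0:-→d1:-→d2:-→d3:-→d4:-→d5:-→d6:-→d7:-→d8:-→d9:-→d10:-→d11:-→d12:-→d13:-→d14:-→d15:-→d16:-→d17:-→d18:-→d19:-→d20:-→d21:-→d22:-→d23:-→d24:H5 -> H5
  + 138.168.0.0/16 (H4) depth=16
  + 138.168.224.0/20 (H0) depth=20
  lookup 138.168.224.0: bits 100010101010100011100 walk d0:-→d1:-→d2:-→d3:-→d4:-→d5:-→d6:-→d7:-→d8:-→d9:-→d10:-→d11:-→d12:-→d13:-→d14:-→d15:-→d16:H4→d17:-→d18:-→d19:-→d20:H0→d21:- -> H0
  lookup 138.168.224.46: bits 100010101010100011100 walk d0:-→d1:-→d2:-→d3:-→d4:-→d5:-→d6:-→d7:-→d8:-→d9:-→d10:-→d11:-→d12:-→d13:-→d14:-→d15:-→d16:H4→d17:-→d18:-→d19:-→d20:H0→d21:- -> H0
  lookup 207.230.113.161: bits 1 walk d0:-→d1:- -> no-route
  + 151.223.0.0/16 (H2) depth=16
  + 250.16.0.0/12 (H4) depth=12
  lookup 250.16.0.70: bits 111110100001 walk d0:-→d1:-→d2:-→d3:-→d4:-→d5:-→d6:-→d7:-→d8:-→d9:-→d10:-→d11:-→d12:H4 -> H4
  lookup 250.16.0.1: bits 111110100001 walk d0:-→d1:-→d2:-→d3:-→d4:-→d5:-→d6:-→d7:-→d8:-→d9:-→d10:-→d11:-→d12:H4 -> H4
  lookup 138.168.224.3: bits 100010101010100011100 walk d0:-→d1:-→d2:-→d3:-→d4:-→d5:-→d6:-→d7:-→d8:-→d9:-→d10:-→d11:-→d12:-→d13:-→d14:-→d15:-→d16:H4→d17:-→d18:-→d19:-→d20:H0→d21:- -> H0
  del 138.168.231.0/24 (clear depth 24)
  + 250.28.199.64/26 (H1) depth=26
  + 151.0.0.0/8 (H1) depth=8
  del 151.223.0.0/16 (clear depth 16)
  + 0.0.0.0/0 (H4) depth=0
  + 128.0.0.0/3 (H2) depth=3
  + 0.0.0.0/0 (H4) depth=0
  lookup 250.16.0.0: bits 111110100001 walk d0:H4→d1:-→d2:-→d3:-→d4:-→d5:-→d6:-→d7:-→d8:-→d9:-→d10:-→d11:-→d12:H4 -> H4
  del 128.0.0.0/3 (clear depth 3)
  + 0.0.0.0/0 (H4) depth=0
  lookup 138.168.225.248: bits 100010101010100011100 walk d0:H4→d1:-→d2:-→d3:-→d4:-→d5:-→d6:-→d7:-→d8:-→d9:-→d10:-→d11:-→d12:-→d13:-→d14:-→d15:-→d16:H4→d17:-→d18:-→d19:-→d20:H0→d21:- -> H0

== LOOKUPS ==
["H5","H0","H0","no-route","H4","H4","H0","H4","H0"]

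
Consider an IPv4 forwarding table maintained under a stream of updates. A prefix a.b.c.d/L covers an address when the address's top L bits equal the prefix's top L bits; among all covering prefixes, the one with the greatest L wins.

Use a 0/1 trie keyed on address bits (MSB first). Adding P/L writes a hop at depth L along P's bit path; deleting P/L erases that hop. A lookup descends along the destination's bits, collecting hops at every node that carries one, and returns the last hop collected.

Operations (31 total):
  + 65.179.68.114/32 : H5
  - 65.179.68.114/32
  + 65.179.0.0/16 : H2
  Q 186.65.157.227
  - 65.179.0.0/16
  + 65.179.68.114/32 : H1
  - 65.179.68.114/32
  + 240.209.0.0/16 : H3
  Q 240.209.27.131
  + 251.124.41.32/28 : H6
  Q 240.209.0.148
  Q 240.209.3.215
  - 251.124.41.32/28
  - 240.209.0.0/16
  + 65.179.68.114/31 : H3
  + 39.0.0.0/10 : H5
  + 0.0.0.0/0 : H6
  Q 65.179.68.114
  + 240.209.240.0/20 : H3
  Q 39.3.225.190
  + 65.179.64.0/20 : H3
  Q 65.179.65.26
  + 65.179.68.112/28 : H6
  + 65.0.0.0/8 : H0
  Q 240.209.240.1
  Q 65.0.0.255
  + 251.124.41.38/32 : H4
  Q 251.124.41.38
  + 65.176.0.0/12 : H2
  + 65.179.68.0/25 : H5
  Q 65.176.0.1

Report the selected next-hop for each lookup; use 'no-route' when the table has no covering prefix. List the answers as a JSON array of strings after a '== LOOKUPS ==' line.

Apply in order:
  add 65.179.68.114/32 -> H5 at depth 32
  - 65.179.68.114/32 clear@32
  add 65.179.0.0/16 -> H2 at depth 16
  ? 186.65.157.227  path d0:-  best=no-route
  - 65.179.0.0/16 clear@16
  add 65.179.68.114/32 -> H1 at depth 32
  - 65.179.68.114/32 clear@32
  add 240.209.0.0/16 -> H3 at depth 16
  ? 240.209.27.131  path d0:-→d1:-→d2:-→d3:-→d4:-→d5:-→d6:-→d7:-→d8:-→d9:-→d10:-→d11:-→d12:-→d13:-→d14:-→d15:-→d16:H3  best=H3
  add 251.124.41.32/28 -> H6 at depth 28
  ? 240.209.0.148  path d0:-→d1:-→d2:-→d3:-→d4:-→d5:-→d6:-→d7:-→d8:-→d9:-→d10:-→d11:-→d12:-→d13:-→d14:-→d15:-→d16:H3  best=H3
  ? 240.209.3.215  path d0:-→d1:-→d2:-→d3:-→d4:-→d5:-→d6:-→d7:-→d8:-→d9:-→d10:-→d11:-→d12:-→d13:-→d14:-→d15:-→d16:H3  best=H3
  - 251.124.41.32/28 clear@28
  - 240.209.0.0/16 clear@16
  add 65.179.68.114/31 -> H3 at depth 31
  add 39.0.0.0/10 -> H5 at depth 10
  add 0.0.0.0/0 -> H6 at depth 0
  ? 65.179.68.114  path d0:H6→d1:-→d2:-→d3:-→d4:-→d5:-→d6:-→d7:-→d8:-→d9:-→d10:-→d11:-→d12:-→d13:-→d14:-→d15:-→d16:-→d17:-→d18:-→d19:-→d20:-→d21:-→d22:-→d23:-→d24:-→d25:-→d26:-→d27:-→d28:-→d29:-→d30:-→d31:H3→d32:-  best=H3
  add 240.209.240.0/20 -> H3 at depth 20
  ? 39.3.225.190  path d0:H6→d1:-→d2:-→d3:-→d4:-→d5:-→d6:-→d7:-→d8:-→d9:-→d10:H5  best=H5
  add 65.179.64.0/20 -> H3 at depth 20
  ? 65.179.65.26  path d0:H6→d1:-→d2:-→d3:-→d4:-→d5:-→d6:-→d7:-→d8:-→d9:-→d10:-→d11:-→d12:-→d13:-→d14:-→d15:-→d16:-→d17:-→d18:-→d19:-→d20:H3→d21:-  best=H3
  add 65.179.68.112/28 -> H6 at depth 28
  add 65.0.0.0/8 -> H0 at depth 8
  ? 240.209.240.1  path d0:H6→d1:-→d2:-→d3:-→d4:-→d5:-→d6:-→d7:-→d8:-→d9:-→d10:-→d11:-→d12:-→d13:-→d14:-→d15:-→d16:-→d17:-→d18:-→d19:-→d20:H3  best=H3
  ? 65.0.0.255  path d0:H6→d1:-→d2:-→d3:-→d4:-→d5:-→d6:-→d7:-→d8:H0  best=H0
  add 251.124.41.38/32 -> H4 at depth 32
  ? 251.124.41.38  path d0:H6→d1:-→d2:-→d3:-→d4:-→d5:-→d6:-→d7:-→d8:-→d9:-→d10:-→d11:-→d12:-→d13:-→d14:-→d15:-→d16:-→d17:-→d18:-→d19:-→d20:-→d21:-→d22:-→d23:-→d24:-→d25:-→d26:-→d27:-→d28:-→d29:-→d30:-→d31:-→d32:H4  best=H4
  add 65.176.0.0/12 -> H2 at depth 12
  add 65.179.68.0/25 -> H5 at depth 25
  ? 65.176.0.1  path d0:H6→d1:-→d2:-→d3:-→d4:-→d5:-→d6:-→d7:-→d8:H0→d9:-→d10:-→d11:-→d12:H2→d13:-→d14:-  best=H2

== LOOKUPS ==
["no-route","H3","H3","H3","H3","H5","H3","H3","H0","H4","H2"]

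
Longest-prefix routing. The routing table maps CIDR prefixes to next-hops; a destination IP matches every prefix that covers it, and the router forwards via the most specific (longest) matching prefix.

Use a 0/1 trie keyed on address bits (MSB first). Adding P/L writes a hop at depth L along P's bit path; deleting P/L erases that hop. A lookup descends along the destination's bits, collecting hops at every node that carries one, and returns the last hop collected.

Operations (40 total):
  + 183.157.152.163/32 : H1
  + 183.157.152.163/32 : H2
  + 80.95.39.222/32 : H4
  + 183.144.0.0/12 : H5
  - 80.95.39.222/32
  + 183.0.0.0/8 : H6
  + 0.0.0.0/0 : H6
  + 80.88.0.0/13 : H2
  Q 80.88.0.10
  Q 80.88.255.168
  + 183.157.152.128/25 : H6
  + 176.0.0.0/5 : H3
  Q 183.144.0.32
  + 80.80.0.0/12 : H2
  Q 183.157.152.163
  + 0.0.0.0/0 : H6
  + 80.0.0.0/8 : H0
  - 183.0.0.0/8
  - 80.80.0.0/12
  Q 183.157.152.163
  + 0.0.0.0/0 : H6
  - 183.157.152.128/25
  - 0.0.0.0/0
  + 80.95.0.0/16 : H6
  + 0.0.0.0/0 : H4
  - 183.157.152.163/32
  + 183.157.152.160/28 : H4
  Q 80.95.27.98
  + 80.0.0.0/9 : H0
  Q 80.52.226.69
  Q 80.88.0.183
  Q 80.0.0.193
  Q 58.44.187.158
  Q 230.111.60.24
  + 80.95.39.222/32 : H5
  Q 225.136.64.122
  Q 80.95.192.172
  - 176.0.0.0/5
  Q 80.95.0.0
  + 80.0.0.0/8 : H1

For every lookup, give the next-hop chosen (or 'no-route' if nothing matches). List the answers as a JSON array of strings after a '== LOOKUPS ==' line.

Trace:
  + 183.157.152.163/32 (H1) depth=32
  + 183.157.152.163/32 (H2) depth=32
  + 80.95.39.222/32 (H4) depth=32
  + 183.144.0.0/12 (H5) depth=12
  - 80.95.39.222/32 clear@32
  + 183.0.0.0/8 (H6) depth=8
  + 0.0.0.0/0 (H6) depth=0
  + 80.88.0.0/13 (H2) depth=13
  ? 80.88.0.10  path d0:H6→d1:-→d2:-→d3:-→d4:-→d5:-→d6:-→d7:-→d8:-→d9:-→d10:-→d11:-→d12:-→d13:H2  best=H2
  ? 80.88.255.168  path d0:H6→d1:-→d2:-→d3:-→d4:-→d5:-→d6:-→d7:-→d8:-→d9:-→d10:-→d11:-→d12:-→d13:H2  best=H2
  + 183.157.152.128/25 (H6) depth=25
  + 176.0.0.0/5 (H3) depth=5
  ? 183.144.0.32  path d0:H6→d1:-→d2:-→d3:-→d4:-→d5:H3→d6:-→d7:-→d8:H6→d9:-→d10:-→d11:-→d12:H5  best=H5
  + 80.80.0.0/12 (H2) depth=12
  ? 183.157.152.163  path d0:H6→d1:-→d2:-→d3:-→d4:-→d5:H3→d6:-→d7:-→d8:H6→d9:-→d10:-→d11:-→d12:H5→d13:-→d14:-→d15:-→d16:-→d17:-→d18:-→d19:-→d20:-→d21:-→d22:-→d23:-→d24:-→d25:H6→d26:-→d27:-→d28:-→d29:-→d30:-→d31:-→d32:H2  best=H2
  + 0.0.0.0/0 (H6) depth=0
  + 80.0.0.0/8 (H0) depth=8
  - 183.0.0.0/8 clear@8
  - 80.80.0.0/12 clear@12
  ? 183.157.152.163  path d0:H6→d1:-→d2:-→d3:-→d4:-→d5:H3→d6:-→d7:-→d8:-→d9:-→d10:-→d11:-→d12:H5→d13:-→d14:-→d15:-→d16:-→d17:-→d18:-→d19:-→d20:-→d21:-→d22:-→d23:-→d24:-→d25:H6→d26:-→d27:-→d28:-→d29:-→d30:-→d31:-→d32:H2  best=H2
  + 0.0.0.0/0 (H6) depth=0
  - 183.157.152.128/25 clear@25
  - 0.0.0.0/0 clear@0
  + 80.95.0.0/16 (H6) depth=16
  + 0.0.0.0/0 (H4) depth=0
  - 183.157.152.163/32 clear@32
  + 183.157.152.160/28 (H4) depth=28
  ? 80.95.27.98  path d0:H4→d1:-→d2:-→d3:-→d4:-→d5:-→d6:-→d7:-→d8:H0→d9:-→d10:-→d11:-→d12:-→d13:H2→d14:-→d15:-→d16:H6→d17:-→d18:-  best=H6
  + 80.0.0.0/9 (H0) depth=9
  ? 80.52.226.69  path d0:H4→d1:-→d2:-→d3:-→d4:-→d5:-→d6:-→d7:-→d8:H0→d9:H0  best=H0
  ? 80.88.0.183  path d0:H4→d1:-→d2:-→d3:-→d4:-→d5:-→d6:-→d7:-→d8:H0→d9:H0→d10:-→d11:-→d12:-→d13:H2  best=H2
  ? 80.0.0.193  path d0:H4→d1:-→d2:-→d3:-→d4:-→d5:-→d6:-→d7:-→d8:H0→d9:H0  best=H0
  ? 58.44.187.158  path d0:H4→d1:-  best=H4
  ? 230.111.60.24  path d0:H4→d1:-  best=H4
  + 80.95.39.222/32 (H5) depth=32
  ? 225.136.64.122  path d0:H4→d1:-  best=H4
  ? 80.95.192.172  path d0:H4→d1:-→d2:-→d3:-→d4:-→d5:-→d6:-→d7:-→d8:H0→d9:H0→d10:-→d11:-→d12:-→d13:H2→d14:-→d15:-→d16:H6  best=H6
  - 176.0.0.0/5 clear@5
  ? 80.95.0.0  path d0:H4→d1:-→d2:-→d3:-→d4:-→d5:-→d6:-→d7:-→d8:H0→d9:H0→d10:-→d11:-→d12:-→d13:H2→d14:-→d15:-→d16:H6→d17:-→d18:-  best=H6
  + 80.0.0.0/8 (H1) depth=8

== LOOKUPS ==
["H2","H2","H5","H2","H2","H6","H0","H2","H0","H4","H4","H4","H6","H6"]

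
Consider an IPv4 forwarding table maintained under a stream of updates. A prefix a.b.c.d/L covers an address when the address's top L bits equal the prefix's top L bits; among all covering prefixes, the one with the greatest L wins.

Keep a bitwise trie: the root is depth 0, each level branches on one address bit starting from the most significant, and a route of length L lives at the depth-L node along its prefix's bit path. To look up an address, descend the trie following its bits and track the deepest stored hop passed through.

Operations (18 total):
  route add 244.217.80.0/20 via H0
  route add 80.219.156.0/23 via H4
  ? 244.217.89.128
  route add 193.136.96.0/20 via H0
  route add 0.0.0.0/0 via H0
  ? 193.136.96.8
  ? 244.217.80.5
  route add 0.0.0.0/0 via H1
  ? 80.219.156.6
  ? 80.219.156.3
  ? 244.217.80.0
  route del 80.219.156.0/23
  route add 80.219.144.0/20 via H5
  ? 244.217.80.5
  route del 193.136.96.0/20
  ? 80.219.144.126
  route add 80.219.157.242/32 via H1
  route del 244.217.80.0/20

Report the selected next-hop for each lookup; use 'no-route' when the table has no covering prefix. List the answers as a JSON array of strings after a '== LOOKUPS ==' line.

Apply in order:
  + 244.217.80.0/20 (H0) depth=20
  + 80.219.156.0/23 (H4) depth=23
  Q 244.217.89.128: descend 11110100110110010101 ; hops seen [H0] ; pick H0
  + 193.136.96.0/20 (H0) depth=20
  + 0.0.0.0/0 (H0) depth=0
  Q 193.136.96.8: descend 11000001100010000110 ; hops seen [H0,H0] ; pick H0
  Q 244.217.80.5: descend 11110100110110010101 ; hops seen [H0,H0] ; pick H0
  + 0.0.0.0/0 (H1) depth=0
  Q 80.219.156.6: descend 01010000110110111001110 ; hops seen [H1,H4] ; pick H4
  Q 80.219.156.3: descend 01010000110110111001110 ; hops seen [H1,H4] ; pick H4
  Q 244.217.80.0: descend 11110100110110010101 ; hops seen [H1,H0] ; pick H0
  del 80.219.156.0/23 (clear depth 23)
  + 80.219.144.0/20 (H5) depth=20
  Q 244.217.80.5: descend 11110100110110010101 ; hops seen [H1,H0] ; pick H0
  del 193.136.96.0/20 (clear depth 20)
  Q 80.219.144.126: descend 01010000110110111001 ; hops seen [H1,H5] ; pick H5
  + 80.219.157.242/32 (H1) depth=32
  del 244.217.80.0/20 (clear depth 20)

== LOOKUPS ==
["H0","H0","H0","H4","H4","H0","H0","H5"]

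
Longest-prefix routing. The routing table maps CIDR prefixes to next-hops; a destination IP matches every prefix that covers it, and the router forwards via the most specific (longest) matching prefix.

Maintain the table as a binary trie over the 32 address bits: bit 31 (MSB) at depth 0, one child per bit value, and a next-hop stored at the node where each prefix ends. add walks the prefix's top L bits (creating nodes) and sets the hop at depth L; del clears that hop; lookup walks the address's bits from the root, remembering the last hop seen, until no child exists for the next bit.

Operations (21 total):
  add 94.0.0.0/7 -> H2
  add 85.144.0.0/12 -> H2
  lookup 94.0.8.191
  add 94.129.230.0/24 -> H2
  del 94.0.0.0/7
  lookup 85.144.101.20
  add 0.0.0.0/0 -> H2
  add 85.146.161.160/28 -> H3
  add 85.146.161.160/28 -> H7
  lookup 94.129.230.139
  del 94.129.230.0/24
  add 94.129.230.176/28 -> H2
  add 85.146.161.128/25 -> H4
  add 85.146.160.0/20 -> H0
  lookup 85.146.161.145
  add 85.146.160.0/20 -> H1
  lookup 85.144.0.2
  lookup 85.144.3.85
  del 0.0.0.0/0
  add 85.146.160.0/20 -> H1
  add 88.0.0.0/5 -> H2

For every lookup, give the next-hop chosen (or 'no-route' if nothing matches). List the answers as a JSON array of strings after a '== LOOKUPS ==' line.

Apply in order:
  add 94.0.0.0/7 -> H2 at depth 7
  add 85.144.0.0/12 -> H2 at depth 12
  Q 94.0.8.191: descend 0101111 ; hops seen [H2] ; pick H2
  add 94.129.230.0/24 -> H2 at depth 24
  del 94.0.0.0/7 (clear depth 7)
  Q 85.144.101.20: descend 010101011001 ; hops seen [H2] ; pick H2
  add 0.0.0.0/0 -> H2 at depth 0
  add 85.146.161.160/28 -> H3 at depth 28
  add 85.146.161.160/28 -> H7 at depth 28
  Q 94.129.230.139: descend 010111101000000111100110 ; hops seen [H2,H2] ; pick H2
  del 94.129.230.0/24 (clear depth 24)
  add 94.129.230.176/28 -> H2 at depth 28
  add 85.146.161.128/25 -> H4 at depth 25
  add 85.146.160.0/20 -> H0 at depth 20
  Q 85.146.161.145: descend 01010101100100101010000110 ; hops seen [H2,H2,H0,H4] ; pick H4
  add 85.146.160.0/20 -> H1 at depth 20
  Q 85.144.0.2: descend 01010101100100 ; hops seen [H2,H2] ; pick H2
  Q 85.144.3.85: descend 01010101100100 ; hops seen [H2,H2] ; pick H2
  del 0.0.0.0/0 (clear depth 0)
  add 85.146.160.0/20 -> H1 at depth 20
  add 88.0.0.0/5 -> H2 at depth 5

== LOOKUPS ==
["H2","H2","H2","H4","H2","H2"]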